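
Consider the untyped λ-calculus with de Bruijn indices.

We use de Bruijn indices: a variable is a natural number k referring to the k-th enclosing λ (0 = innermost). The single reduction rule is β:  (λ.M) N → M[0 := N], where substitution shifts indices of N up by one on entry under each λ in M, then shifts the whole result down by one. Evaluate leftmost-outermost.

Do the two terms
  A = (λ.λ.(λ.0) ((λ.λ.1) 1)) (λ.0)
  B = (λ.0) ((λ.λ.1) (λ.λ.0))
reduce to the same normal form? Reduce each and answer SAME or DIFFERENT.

Term A:
  start: (λ.λ.(λ.0) ((λ.λ.1) 1)) (λ.0)
  [1] λ.(λ.0) ((λ.λ.1) (λ.0))
  [2] λ.(λ.λ.1) (λ.0)
  [3] λ.λ.λ.0

Term B:
  start: (λ.0) ((λ.λ.1) (λ.λ.0))
  [1] (λ.λ.1) (λ.λ.0)
  [2] λ.λ.λ.0

Answer: SAME — A ⇓ λ.λ.λ.0, B ⇓ λ.λ.λ.0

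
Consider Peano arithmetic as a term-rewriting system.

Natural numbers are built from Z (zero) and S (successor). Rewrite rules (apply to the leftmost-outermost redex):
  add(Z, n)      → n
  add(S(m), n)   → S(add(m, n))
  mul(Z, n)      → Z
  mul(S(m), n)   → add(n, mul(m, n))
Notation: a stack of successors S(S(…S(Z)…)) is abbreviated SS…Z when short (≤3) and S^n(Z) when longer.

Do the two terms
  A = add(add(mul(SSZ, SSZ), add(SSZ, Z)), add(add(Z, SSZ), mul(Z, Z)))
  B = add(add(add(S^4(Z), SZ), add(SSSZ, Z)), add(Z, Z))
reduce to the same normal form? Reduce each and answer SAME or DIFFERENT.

Answer: SAME — A ⇓ S^8(Z), B ⇓ S^8(Z)

Derivation:
Term A:
  start: add(add(mul(SSZ, SSZ), add(SSZ, Z)), add(add(Z, SSZ), mul(Z, Z)))
  step 1: add(add(add(SSZ, mul(SZ, SSZ)), add(SSZ, Z)), add(add(Z, SSZ), mul(Z, Z)))
  step 2: add(add(S(add(SZ, mul(SZ, SSZ))), add(SSZ, Z)), add(add(Z, SSZ), mul(Z, Z)))
  step 3: add(S(add(add(SZ, mul(SZ, SSZ)), add(SSZ, Z))), add(add(Z, SSZ), mul(Z, Z)))
  step 4: S(add(add(add(SZ, mul(SZ, SSZ)), add(SSZ, Z)), add(add(Z, SSZ), mul(Z, Z))))
  step 5: S(add(add(S(add(Z, mul(SZ, SSZ))), add(SSZ, Z)), add(add(Z, SSZ), mul(Z, Z))))
  step 6: S(add(S(add(add(Z, mul(SZ, SSZ)), add(SSZ, Z))), add(add(Z, SSZ), mul(Z, Z))))
  step 7: S(S(add(add(add(Z, mul(SZ, SSZ)), add(SSZ, Z)), add(add(Z, SSZ), mul(Z, Z)))))
  step 8: S(S(add(add(mul(SZ, SSZ), add(SSZ, Z)), add(add(Z, SSZ), mul(Z, Z)))))
  step 9: S(S(add(add(add(SSZ, mul(Z, SSZ)), add(SSZ, Z)), add(add(Z, SSZ), mul(Z, Z)))))
  step 10: S(S(add(add(S(add(SZ, mul(Z, SSZ))), add(SSZ, Z)), add(add(Z, SSZ), mul(Z, Z)))))
  step 11: S(S(add(S(add(add(SZ, mul(Z, SSZ)), add(SSZ, Z))), add(add(Z, SSZ), mul(Z, Z)))))
  step 12: S(S(S(add(add(add(SZ, mul(Z, SSZ)), add(SSZ, Z)), add(add(Z, SSZ), mul(Z, Z))))))
  step 13: S(S(S(add(add(S(add(Z, mul(Z, SSZ))), add(SSZ, Z)), add(add(Z, SSZ), mul(Z, Z))))))
  step 14: S(S(S(add(S(add(add(Z, mul(Z, SSZ)), add(SSZ, Z))), add(add(Z, SSZ), mul(Z, Z))))))
  step 15: S(S(S(S(add(add(add(Z, mul(Z, SSZ)), add(SSZ, Z)), add(add(Z, SSZ), mul(Z, Z)))))))
  step 16: S(S(S(S(add(add(mul(Z, SSZ), add(SSZ, Z)), add(add(Z, SSZ), mul(Z, Z)))))))
  step 17: S(S(S(S(add(add(Z, add(SSZ, Z)), add(add(Z, SSZ), mul(Z, Z)))))))
  step 18: S(S(S(S(add(add(SSZ, Z), add(add(Z, SSZ), mul(Z, Z)))))))
  step 19: S(S(S(S(add(S(add(SZ, Z)), add(add(Z, SSZ), mul(Z, Z)))))))
  step 20: S(S(S(S(S(add(add(SZ, Z), add(add(Z, SSZ), mul(Z, Z))))))))
  step 21: S(S(S(S(S(add(S(add(Z, Z)), add(add(Z, SSZ), mul(Z, Z))))))))
  step 22: S(S(S(S(S(S(add(add(Z, Z), add(add(Z, SSZ), mul(Z, Z)))))))))
  step 23: S(S(S(S(S(S(add(Z, add(add(Z, SSZ), mul(Z, Z)))))))))
  step 24: S(S(S(S(S(S(add(add(Z, SSZ), mul(Z, Z))))))))
  step 25: S(S(S(S(S(S(add(SSZ, mul(Z, Z))))))))
  step 26: S(S(S(S(S(S(S(add(SZ, mul(Z, Z)))))))))
  step 27: S(S(S(S(S(S(S(S(add(Z, mul(Z, Z))))))))))
  step 28: S(S(S(S(S(S(S(S(mul(Z, Z)))))))))
  step 29: S^8(Z)

Term B:
  start: add(add(add(S^4(Z), SZ), add(SSSZ, Z)), add(Z, Z))
  step 1: add(add(S(add(SSSZ, SZ)), add(SSSZ, Z)), add(Z, Z))
  step 2: add(S(add(add(SSSZ, SZ), add(SSSZ, Z))), add(Z, Z))
  step 3: S(add(add(add(SSSZ, SZ), add(SSSZ, Z)), add(Z, Z)))
  step 4: S(add(add(S(add(SSZ, SZ)), add(SSSZ, Z)), add(Z, Z)))
  step 5: S(add(S(add(add(SSZ, SZ), add(SSSZ, Z))), add(Z, Z)))
  step 6: S(S(add(add(add(SSZ, SZ), add(SSSZ, Z)), add(Z, Z))))
  step 7: S(S(add(add(S(add(SZ, SZ)), add(SSSZ, Z)), add(Z, Z))))
  step 8: S(S(add(S(add(add(SZ, SZ), add(SSSZ, Z))), add(Z, Z))))
  step 9: S(S(S(add(add(add(SZ, SZ), add(SSSZ, Z)), add(Z, Z)))))
  step 10: S(S(S(add(add(S(add(Z, SZ)), add(SSSZ, Z)), add(Z, Z)))))
  step 11: S(S(S(add(S(add(add(Z, SZ), add(SSSZ, Z))), add(Z, Z)))))
  step 12: S(S(S(S(add(add(add(Z, SZ), add(SSSZ, Z)), add(Z, Z))))))
  step 13: S(S(S(S(add(add(SZ, add(SSSZ, Z)), add(Z, Z))))))
  step 14: S(S(S(S(add(S(add(Z, add(SSSZ, Z))), add(Z, Z))))))
  step 15: S(S(S(S(S(add(add(Z, add(SSSZ, Z)), add(Z, Z)))))))
  step 16: S(S(S(S(S(add(add(SSSZ, Z), add(Z, Z)))))))
  step 17: S(S(S(S(S(add(S(add(SSZ, Z)), add(Z, Z)))))))
  step 18: S(S(S(S(S(S(add(add(SSZ, Z), add(Z, Z))))))))
  step 19: S(S(S(S(S(S(add(S(add(SZ, Z)), add(Z, Z))))))))
  step 20: S(S(S(S(S(S(S(add(add(SZ, Z), add(Z, Z)))))))))
  step 21: S(S(S(S(S(S(S(add(S(add(Z, Z)), add(Z, Z)))))))))
  step 22: S(S(S(S(S(S(S(S(add(add(Z, Z), add(Z, Z))))))))))
  step 23: S(S(S(S(S(S(S(S(add(Z, add(Z, Z))))))))))
  step 24: S(S(S(S(S(S(S(S(add(Z, Z)))))))))
  step 25: S^8(Z)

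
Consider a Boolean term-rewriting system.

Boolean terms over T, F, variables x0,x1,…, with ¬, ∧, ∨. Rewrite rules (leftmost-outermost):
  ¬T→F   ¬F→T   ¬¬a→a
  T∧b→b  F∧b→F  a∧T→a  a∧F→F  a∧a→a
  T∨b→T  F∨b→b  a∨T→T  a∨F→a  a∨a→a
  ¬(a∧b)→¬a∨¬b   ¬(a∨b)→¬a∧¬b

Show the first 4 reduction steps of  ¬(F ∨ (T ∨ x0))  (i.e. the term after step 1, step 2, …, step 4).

  start: ¬(F ∨ (T ∨ x0))
  [1] ¬F ∧ ¬(T ∨ x0)
  [2] T ∧ ¬(T ∨ x0)
  [3] ¬(T ∨ x0)
  [4] ¬T ∧ ¬x0

Answer: after 4 steps: ¬T ∧ ¬x0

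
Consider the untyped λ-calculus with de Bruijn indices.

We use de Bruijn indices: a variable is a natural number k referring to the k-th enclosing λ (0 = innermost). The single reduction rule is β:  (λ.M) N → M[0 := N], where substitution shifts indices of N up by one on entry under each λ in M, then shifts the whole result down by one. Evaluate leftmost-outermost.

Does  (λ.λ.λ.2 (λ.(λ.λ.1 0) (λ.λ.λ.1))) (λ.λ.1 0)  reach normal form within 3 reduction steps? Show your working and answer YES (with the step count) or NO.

  start: (λ.λ.λ.2 (λ.(λ.λ.1 0) (λ.λ.λ.1))) (λ.λ.1 0)
  [1] λ.λ.(λ.λ.1 0) (λ.(λ.λ.1 0) (λ.λ.λ.1))
  [2] λ.λ.λ.(λ.(λ.λ.1 0) (λ.λ.λ.1)) 0
  [3] λ.λ.λ.(λ.λ.1 0) (λ.λ.λ.1)

Answer: NO — after 3 steps the term is λ.λ.λ.(λ.λ.1 0) (λ.λ.λ.1), not yet normal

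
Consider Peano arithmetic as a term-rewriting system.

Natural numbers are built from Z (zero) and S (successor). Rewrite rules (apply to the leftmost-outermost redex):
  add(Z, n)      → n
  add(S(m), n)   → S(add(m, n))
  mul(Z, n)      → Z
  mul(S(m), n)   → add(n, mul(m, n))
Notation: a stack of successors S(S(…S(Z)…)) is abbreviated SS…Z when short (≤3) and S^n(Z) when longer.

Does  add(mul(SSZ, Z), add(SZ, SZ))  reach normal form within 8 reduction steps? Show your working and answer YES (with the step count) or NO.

Answer: YES — reaches normal form SSZ in 8 ≤ 8 steps

Reduction:
  start: add(mul(SSZ, Z), add(SZ, SZ))
  [1] add(add(Z, mul(SZ, Z)), add(SZ, SZ))
  [2] add(mul(SZ, Z), add(SZ, SZ))
  [3] add(add(Z, mul(Z, Z)), add(SZ, SZ))
  [4] add(mul(Z, Z), add(SZ, SZ))
  [5] add(Z, add(SZ, SZ))
  [6] add(SZ, SZ)
  [7] S(add(Z, SZ))
  [8] SSZ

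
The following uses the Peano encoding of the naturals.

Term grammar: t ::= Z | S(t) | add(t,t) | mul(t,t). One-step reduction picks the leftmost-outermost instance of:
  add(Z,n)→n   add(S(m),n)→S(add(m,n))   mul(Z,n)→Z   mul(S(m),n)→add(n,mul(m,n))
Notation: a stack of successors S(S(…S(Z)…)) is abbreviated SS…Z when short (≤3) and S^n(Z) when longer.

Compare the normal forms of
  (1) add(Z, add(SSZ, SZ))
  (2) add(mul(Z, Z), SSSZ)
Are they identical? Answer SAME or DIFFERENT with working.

Answer: SAME — A ⇓ SSSZ, B ⇓ SSSZ

Reduction:
Term A:
  start: add(Z, add(SSZ, SZ))
  step 1: add(SSZ, SZ)
  step 2: S(add(SZ, SZ))
  step 3: S(S(add(Z, SZ)))
  step 4: SSSZ

Term B:
  start: add(mul(Z, Z), SSSZ)
  step 1: add(Z, SSSZ)
  step 2: SSSZ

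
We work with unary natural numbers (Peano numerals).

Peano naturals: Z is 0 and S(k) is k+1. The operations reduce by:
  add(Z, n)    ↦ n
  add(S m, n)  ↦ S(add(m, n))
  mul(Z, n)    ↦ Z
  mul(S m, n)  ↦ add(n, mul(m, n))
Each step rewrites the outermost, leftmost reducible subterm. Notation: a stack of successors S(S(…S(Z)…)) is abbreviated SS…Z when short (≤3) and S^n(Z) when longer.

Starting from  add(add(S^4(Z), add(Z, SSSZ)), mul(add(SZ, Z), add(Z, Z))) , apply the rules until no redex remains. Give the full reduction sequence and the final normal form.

Answer: normal form = S^7(Z)  (in 20 steps)

Working:
  start: add(add(S^4(Z), add(Z, SSSZ)), mul(add(SZ, Z), add(Z, Z)))
  step 1: add(S(add(SSSZ, add(Z, SSSZ))), mul(add(SZ, Z), add(Z, Z)))
  step 2: S(add(add(SSSZ, add(Z, SSSZ)), mul(add(SZ, Z), add(Z, Z))))
  step 3: S(add(S(add(SSZ, add(Z, SSSZ))), mul(add(SZ, Z), add(Z, Z))))
  step 4: S(S(add(add(SSZ, add(Z, SSSZ)), mul(add(SZ, Z), add(Z, Z)))))
  step 5: S(S(add(S(add(SZ, add(Z, SSSZ))), mul(add(SZ, Z), add(Z, Z)))))
  step 6: S(S(S(add(add(SZ, add(Z, SSSZ)), mul(add(SZ, Z), add(Z, Z))))))
  step 7: S(S(S(add(S(add(Z, add(Z, SSSZ))), mul(add(SZ, Z), add(Z, Z))))))
  step 8: S(S(S(S(add(add(Z, add(Z, SSSZ)), mul(add(SZ, Z), add(Z, Z)))))))
  step 9: S(S(S(S(add(add(Z, SSSZ), mul(add(SZ, Z), add(Z, Z)))))))
  step 10: S(S(S(S(add(SSSZ, mul(add(SZ, Z), add(Z, Z)))))))
  step 11: S(S(S(S(S(add(SSZ, mul(add(SZ, Z), add(Z, Z))))))))
  step 12: S(S(S(S(S(S(add(SZ, mul(add(SZ, Z), add(Z, Z)))))))))
  step 13: S(S(S(S(S(S(S(add(Z, mul(add(SZ, Z), add(Z, Z))))))))))
  step 14: S(S(S(S(S(S(S(mul(add(SZ, Z), add(Z, Z)))))))))
  step 15: S(S(S(S(S(S(S(mul(S(add(Z, Z)), add(Z, Z)))))))))
  step 16: S(S(S(S(S(S(S(add(add(Z, Z), mul(add(Z, Z), add(Z, Z))))))))))
  step 17: S(S(S(S(S(S(S(add(Z, mul(add(Z, Z), add(Z, Z))))))))))
  step 18: S(S(S(S(S(S(S(mul(add(Z, Z), add(Z, Z)))))))))
  step 19: S(S(S(S(S(S(S(mul(Z, add(Z, Z)))))))))
  step 20: S^7(Z)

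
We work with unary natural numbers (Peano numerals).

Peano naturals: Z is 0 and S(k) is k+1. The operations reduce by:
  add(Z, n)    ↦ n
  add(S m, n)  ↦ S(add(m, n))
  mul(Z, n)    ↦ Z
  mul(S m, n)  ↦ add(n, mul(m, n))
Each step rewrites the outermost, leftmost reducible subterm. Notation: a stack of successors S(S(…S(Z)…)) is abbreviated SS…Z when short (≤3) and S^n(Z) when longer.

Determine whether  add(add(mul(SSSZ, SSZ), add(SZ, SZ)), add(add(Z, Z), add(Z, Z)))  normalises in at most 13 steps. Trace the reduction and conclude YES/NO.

Answer: NO — after 13 steps the term is S(S(S(add(add(S(add(Z, mul(SZ, SSZ))), add(SZ, SZ)), add(add(Z, Z), add(Z, Z)))))), not yet normal

Derivation:
  start: add(add(mul(SSSZ, SSZ), add(SZ, SZ)), add(add(Z, Z), add(Z, Z)))
  →1  add(add(add(SSZ, mul(SSZ, SSZ)), add(SZ, SZ)), add(add(Z, Z), add(Z, Z)))
  →2  add(add(S(add(SZ, mul(SSZ, SSZ))), add(SZ, SZ)), add(add(Z, Z), add(Z, Z)))
  →3  add(S(add(add(SZ, mul(SSZ, SSZ)), add(SZ, SZ))), add(add(Z, Z), add(Z, Z)))
  →4  S(add(add(add(SZ, mul(SSZ, SSZ)), add(SZ, SZ)), add(add(Z, Z), add(Z, Z))))
  →5  S(add(add(S(add(Z, mul(SSZ, SSZ))), add(SZ, SZ)), add(add(Z, Z), add(Z, Z))))
  →6  S(add(S(add(add(Z, mul(SSZ, SSZ)), add(SZ, SZ))), add(add(Z, Z), add(Z, Z))))
  →7  S(S(add(add(add(Z, mul(SSZ, SSZ)), add(SZ, SZ)), add(add(Z, Z), add(Z, Z)))))
  →8  S(S(add(add(mul(SSZ, SSZ), add(SZ, SZ)), add(add(Z, Z), add(Z, Z)))))
  →9  S(S(add(add(add(SSZ, mul(SZ, SSZ)), add(SZ, SZ)), add(add(Z, Z), add(Z, Z)))))
  →10  S(S(add(add(S(add(SZ, mul(SZ, SSZ))), add(SZ, SZ)), add(add(Z, Z), add(Z, Z)))))
  →11  S(S(add(S(add(add(SZ, mul(SZ, SSZ)), add(SZ, SZ))), add(add(Z, Z), add(Z, Z)))))
  →12  S(S(S(add(add(add(SZ, mul(SZ, SSZ)), add(SZ, SZ)), add(add(Z, Z), add(Z, Z))))))
  →13  S(S(S(add(add(S(add(Z, mul(SZ, SSZ))), add(SZ, SZ)), add(add(Z, Z), add(Z, Z))))))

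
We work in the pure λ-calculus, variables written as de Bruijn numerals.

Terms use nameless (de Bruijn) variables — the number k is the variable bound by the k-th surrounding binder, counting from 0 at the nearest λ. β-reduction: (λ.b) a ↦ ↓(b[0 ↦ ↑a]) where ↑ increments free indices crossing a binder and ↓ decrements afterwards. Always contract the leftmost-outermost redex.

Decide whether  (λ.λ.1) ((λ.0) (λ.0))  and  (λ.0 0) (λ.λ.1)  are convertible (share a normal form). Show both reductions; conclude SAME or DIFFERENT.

Answer: DIFFERENT — A ⇓ λ.λ.0, B ⇓ λ.λ.λ.1

Reduction:
Term A:
  start: (λ.λ.1) ((λ.0) (λ.0))
  →1  λ.(λ.0) (λ.0)
  →2  λ.λ.0

Term B:
  start: (λ.0 0) (λ.λ.1)
  →1  (λ.λ.1) (λ.λ.1)
  →2  λ.λ.λ.1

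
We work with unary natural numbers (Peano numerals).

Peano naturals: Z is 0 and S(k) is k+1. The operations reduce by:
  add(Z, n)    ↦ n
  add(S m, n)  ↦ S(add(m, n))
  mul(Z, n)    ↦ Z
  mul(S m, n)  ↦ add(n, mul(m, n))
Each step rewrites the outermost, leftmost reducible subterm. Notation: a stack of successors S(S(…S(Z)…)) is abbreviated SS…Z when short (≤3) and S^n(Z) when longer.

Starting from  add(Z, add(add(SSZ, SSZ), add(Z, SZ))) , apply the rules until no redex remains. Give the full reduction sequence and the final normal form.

Answer: normal form = S^5(Z)  (in 10 steps)

Working:
  start: add(Z, add(add(SSZ, SSZ), add(Z, SZ)))
  [1] add(add(SSZ, SSZ), add(Z, SZ))
  [2] add(S(add(SZ, SSZ)), add(Z, SZ))
  [3] S(add(add(SZ, SSZ), add(Z, SZ)))
  [4] S(add(S(add(Z, SSZ)), add(Z, SZ)))
  [5] S(S(add(add(Z, SSZ), add(Z, SZ))))
  [6] S(S(add(SSZ, add(Z, SZ))))
  [7] S(S(S(add(SZ, add(Z, SZ)))))
  [8] S(S(S(S(add(Z, add(Z, SZ))))))
  [9] S(S(S(S(add(Z, SZ)))))
  [10] S^5(Z)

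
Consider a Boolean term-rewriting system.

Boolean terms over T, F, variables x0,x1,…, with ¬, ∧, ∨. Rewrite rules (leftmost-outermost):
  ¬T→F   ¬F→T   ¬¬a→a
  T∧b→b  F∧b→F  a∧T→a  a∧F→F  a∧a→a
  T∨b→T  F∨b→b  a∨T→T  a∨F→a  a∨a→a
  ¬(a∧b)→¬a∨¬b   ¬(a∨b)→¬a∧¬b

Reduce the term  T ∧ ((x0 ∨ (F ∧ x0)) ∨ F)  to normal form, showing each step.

  start: T ∧ ((x0 ∨ (F ∧ x0)) ∨ F)
  →1  (x0 ∨ (F ∧ x0)) ∨ F
  →2  x0 ∨ (F ∧ x0)
  →3  x0 ∨ F
  →4  x0

Answer: normal form = x0  (in 4 steps)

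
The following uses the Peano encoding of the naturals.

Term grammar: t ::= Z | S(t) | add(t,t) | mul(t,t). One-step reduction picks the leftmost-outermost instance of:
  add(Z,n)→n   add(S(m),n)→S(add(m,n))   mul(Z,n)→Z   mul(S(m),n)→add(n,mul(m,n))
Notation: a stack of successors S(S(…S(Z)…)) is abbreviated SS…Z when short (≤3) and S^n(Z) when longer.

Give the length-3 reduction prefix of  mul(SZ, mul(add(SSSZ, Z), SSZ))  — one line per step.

  start: mul(SZ, mul(add(SSSZ, Z), SSZ))
  step 1: add(mul(add(SSSZ, Z), SSZ), mul(Z, mul(add(SSSZ, Z), SSZ)))
  step 2: add(mul(S(add(SSZ, Z)), SSZ), mul(Z, mul(add(SSSZ, Z), SSZ)))
  step 3: add(add(SSZ, mul(add(SSZ, Z), SSZ)), mul(Z, mul(add(SSSZ, Z), SSZ)))

Answer: after 3 steps: add(add(SSZ, mul(add(SSZ, Z), SSZ)), mul(Z, mul(add(SSSZ, Z), SSZ)))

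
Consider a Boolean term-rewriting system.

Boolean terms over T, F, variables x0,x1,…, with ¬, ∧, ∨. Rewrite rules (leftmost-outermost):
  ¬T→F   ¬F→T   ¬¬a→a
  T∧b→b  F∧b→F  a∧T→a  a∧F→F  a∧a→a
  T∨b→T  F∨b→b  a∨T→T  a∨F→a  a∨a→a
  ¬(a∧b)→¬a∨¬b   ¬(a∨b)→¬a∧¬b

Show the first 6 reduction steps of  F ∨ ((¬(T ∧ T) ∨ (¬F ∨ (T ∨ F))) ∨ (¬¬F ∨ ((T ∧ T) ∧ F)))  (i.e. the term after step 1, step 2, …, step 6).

  start: F ∨ ((¬(T ∧ T) ∨ (¬F ∨ (T ∨ F))) ∨ (¬¬F ∨ ((T ∧ T) ∧ F)))
  →1  (¬(T ∧ T) ∨ (¬F ∨ (T ∨ F))) ∨ (¬¬F ∨ ((T ∧ T) ∧ F))
  →2  ((¬T ∨ ¬T) ∨ (¬F ∨ (T ∨ F))) ∨ (¬¬F ∨ ((T ∧ T) ∧ F))
  →3  (¬T ∨ (¬F ∨ (T ∨ F))) ∨ (¬¬F ∨ ((T ∧ T) ∧ F))
  →4  (F ∨ (¬F ∨ (T ∨ F))) ∨ (¬¬F ∨ ((T ∧ T) ∧ F))
  →5  (¬F ∨ (T ∨ F)) ∨ (¬¬F ∨ ((T ∧ T) ∧ F))
  →6  (T ∨ (T ∨ F)) ∨ (¬¬F ∨ ((T ∧ T) ∧ F))

Answer: after 6 steps: (T ∨ (T ∨ F)) ∨ (¬¬F ∨ ((T ∧ T) ∧ F))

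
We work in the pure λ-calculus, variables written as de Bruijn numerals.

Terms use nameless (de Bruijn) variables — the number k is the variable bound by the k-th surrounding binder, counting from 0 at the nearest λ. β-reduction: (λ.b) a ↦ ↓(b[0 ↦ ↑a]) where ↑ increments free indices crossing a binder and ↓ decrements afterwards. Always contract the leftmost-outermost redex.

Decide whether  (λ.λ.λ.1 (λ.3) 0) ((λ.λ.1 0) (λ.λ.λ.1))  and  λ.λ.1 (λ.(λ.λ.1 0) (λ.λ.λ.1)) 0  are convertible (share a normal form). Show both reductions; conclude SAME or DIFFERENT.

Term A:
  start: (λ.λ.λ.1 (λ.3) 0) ((λ.λ.1 0) (λ.λ.λ.1))
  [1] λ.λ.1 (λ.(λ.λ.1 0) (λ.λ.λ.1)) 0
  [2] λ.λ.1 (λ.λ.(λ.λ.λ.1) 0) 0
  [3] λ.λ.1 (λ.λ.λ.λ.1) 0

Term B:
  start: λ.λ.1 (λ.(λ.λ.1 0) (λ.λ.λ.1)) 0
  [1] λ.λ.1 (λ.λ.(λ.λ.λ.1) 0) 0
  [2] λ.λ.1 (λ.λ.λ.λ.1) 0

Answer: SAME — A ⇓ λ.λ.1 (λ.λ.λ.λ.1) 0, B ⇓ λ.λ.1 (λ.λ.λ.λ.1) 0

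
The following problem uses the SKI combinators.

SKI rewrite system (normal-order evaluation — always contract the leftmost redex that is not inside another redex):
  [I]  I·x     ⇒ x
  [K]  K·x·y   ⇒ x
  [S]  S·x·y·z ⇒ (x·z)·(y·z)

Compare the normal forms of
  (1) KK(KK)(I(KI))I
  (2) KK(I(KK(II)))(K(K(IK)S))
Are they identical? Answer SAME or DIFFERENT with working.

Answer: DIFFERENT — A ⇓ KI, B ⇓ K(KK)

Working:
Term A:
  start: KK(KK)(I(KI))I
  step 1: K(I(KI))I
  step 2: I(KI)
  step 3: KI

Term B:
  start: KK(I(KK(II)))(K(K(IK)S))
  step 1: K(K(K(IK)S))
  step 2: K(K(IK))
  step 3: K(KK)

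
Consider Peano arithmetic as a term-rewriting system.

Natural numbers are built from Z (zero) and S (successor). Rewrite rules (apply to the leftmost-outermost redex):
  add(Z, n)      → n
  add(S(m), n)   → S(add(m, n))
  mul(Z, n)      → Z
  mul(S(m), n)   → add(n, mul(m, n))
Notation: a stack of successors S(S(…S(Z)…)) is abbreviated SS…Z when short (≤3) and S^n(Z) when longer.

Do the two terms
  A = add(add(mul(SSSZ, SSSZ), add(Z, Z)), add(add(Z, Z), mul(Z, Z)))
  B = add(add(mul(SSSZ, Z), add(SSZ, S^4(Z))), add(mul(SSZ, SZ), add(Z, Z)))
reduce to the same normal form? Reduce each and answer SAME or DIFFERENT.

Answer: DIFFERENT — A ⇓ S^9(Z), B ⇓ S^8(Z)

Working:
Term A:
  start: add(add(mul(SSSZ, SSSZ), add(Z, Z)), add(add(Z, Z), mul(Z, Z)))
  [1] add(add(add(SSSZ, mul(SSZ, SSSZ)), add(Z, Z)), add(add(Z, Z), mul(Z, Z)))
  [2] add(add(S(add(SSZ, mul(SSZ, SSSZ))), add(Z, Z)), add(add(Z, Z), mul(Z, Z)))
  [3] add(S(add(add(SSZ, mul(SSZ, SSSZ)), add(Z, Z))), add(add(Z, Z), mul(Z, Z)))
  [4] S(add(add(add(SSZ, mul(SSZ, SSSZ)), add(Z, Z)), add(add(Z, Z), mul(Z, Z))))
  [5] S(add(add(S(add(SZ, mul(SSZ, SSSZ))), add(Z, Z)), add(add(Z, Z), mul(Z, Z))))
  [6] S(add(S(add(add(SZ, mul(SSZ, SSSZ)), add(Z, Z))), add(add(Z, Z), mul(Z, Z))))
  [7] S(S(add(add(add(SZ, mul(SSZ, SSSZ)), add(Z, Z)), add(add(Z, Z), mul(Z, Z)))))
  [8] S(S(add(add(S(add(Z, mul(SSZ, SSSZ))), add(Z, Z)), add(add(Z, Z), mul(Z, Z)))))
  [9] S(S(add(S(add(add(Z, mul(SSZ, SSSZ)), add(Z, Z))), add(add(Z, Z), mul(Z, Z)))))
  [10] S(S(S(add(add(add(Z, mul(SSZ, SSSZ)), add(Z, Z)), add(add(Z, Z), mul(Z, Z))))))
  [11] S(S(S(add(add(mul(SSZ, SSSZ), add(Z, Z)), add(add(Z, Z), mul(Z, Z))))))
  [12] S(S(S(add(add(add(SSSZ, mul(SZ, SSSZ)), add(Z, Z)), add(add(Z, Z), mul(Z, Z))))))
  [13] S(S(S(add(add(S(add(SSZ, mul(SZ, SSSZ))), add(Z, Z)), add(add(Z, Z), mul(Z, Z))))))
  [14] S(S(S(add(S(add(add(SSZ, mul(SZ, SSSZ)), add(Z, Z))), add(add(Z, Z), mul(Z, Z))))))
  [15] S(S(S(S(add(add(add(SSZ, mul(SZ, SSSZ)), add(Z, Z)), add(add(Z, Z), mul(Z, Z)))))))
  [16] S(S(S(S(add(add(S(add(SZ, mul(SZ, SSSZ))), add(Z, Z)), add(add(Z, Z), mul(Z, Z)))))))
  [17] S(S(S(S(add(S(add(add(SZ, mul(SZ, SSSZ)), add(Z, Z))), add(add(Z, Z), mul(Z, Z)))))))
  [18] S(S(S(S(S(add(add(add(SZ, mul(SZ, SSSZ)), add(Z, Z)), add(add(Z, Z), mul(Z, Z))))))))
  [19] S(S(S(S(S(add(add(S(add(Z, mul(SZ, SSSZ))), add(Z, Z)), add(add(Z, Z), mul(Z, Z))))))))
  [20] S(S(S(S(S(add(S(add(add(Z, mul(SZ, SSSZ)), add(Z, Z))), add(add(Z, Z), mul(Z, Z))))))))
  [21] S(S(S(S(S(S(add(add(add(Z, mul(SZ, SSSZ)), add(Z, Z)), add(add(Z, Z), mul(Z, Z)))))))))
  [22] S(S(S(S(S(S(add(add(mul(SZ, SSSZ), add(Z, Z)), add(add(Z, Z), mul(Z, Z)))))))))
  [23] S(S(S(S(S(S(add(add(add(SSSZ, mul(Z, SSSZ)), add(Z, Z)), add(add(Z, Z), mul(Z, Z)))))))))
  [24] S(S(S(S(S(S(add(add(S(add(SSZ, mul(Z, SSSZ))), add(Z, Z)), add(add(Z, Z), mul(Z, Z)))))))))
  [25] S(S(S(S(S(S(add(S(add(add(SSZ, mul(Z, SSSZ)), add(Z, Z))), add(add(Z, Z), mul(Z, Z)))))))))
  [26] S(S(S(S(S(S(S(add(add(add(SSZ, mul(Z, SSSZ)), add(Z, Z)), add(add(Z, Z), mul(Z, Z))))))))))
  [27] S(S(S(S(S(S(S(add(add(S(add(SZ, mul(Z, SSSZ))), add(Z, Z)), add(add(Z, Z), mul(Z, Z))))))))))
  [28] S(S(S(S(S(S(S(add(S(add(add(SZ, mul(Z, SSSZ)), add(Z, Z))), add(add(Z, Z), mul(Z, Z))))))))))
  [29] S(S(S(S(S(S(S(S(add(add(add(SZ, mul(Z, SSSZ)), add(Z, Z)), add(add(Z, Z), mul(Z, Z)))))))))))
  [30] S(S(S(S(S(S(S(S(add(add(S(add(Z, mul(Z, SSSZ))), add(Z, Z)), add(add(Z, Z), mul(Z, Z)))))))))))
  [31] S(S(S(S(S(S(S(S(add(S(add(add(Z, mul(Z, SSSZ)), add(Z, Z))), add(add(Z, Z), mul(Z, Z)))))))))))
  [32] S(S(S(S(S(S(S(S(S(add(add(add(Z, mul(Z, SSSZ)), add(Z, Z)), add(add(Z, Z), mul(Z, Z))))))))))))
  [33] S(S(S(S(S(S(S(S(S(add(add(mul(Z, SSSZ), add(Z, Z)), add(add(Z, Z), mul(Z, Z))))))))))))
  [34] S(S(S(S(S(S(S(S(S(add(add(Z, add(Z, Z)), add(add(Z, Z), mul(Z, Z))))))))))))
  [35] S(S(S(S(S(S(S(S(S(add(add(Z, Z), add(add(Z, Z), mul(Z, Z))))))))))))
  [36] S(S(S(S(S(S(S(S(S(add(Z, add(add(Z, Z), mul(Z, Z))))))))))))
  [37] S(S(S(S(S(S(S(S(S(add(add(Z, Z), mul(Z, Z)))))))))))
  [38] S(S(S(S(S(S(S(S(S(add(Z, mul(Z, Z)))))))))))
  [39] S(S(S(S(S(S(S(S(S(mul(Z, Z))))))))))
  [40] S^9(Z)

Term B:
  start: add(add(mul(SSSZ, Z), add(SSZ, S^4(Z))), add(mul(SSZ, SZ), add(Z, Z)))
  [1] add(add(add(Z, mul(SSZ, Z)), add(SSZ, S^4(Z))), add(mul(SSZ, SZ), add(Z, Z)))
  [2] add(add(mul(SSZ, Z), add(SSZ, S^4(Z))), add(mul(SSZ, SZ), add(Z, Z)))
  [3] add(add(add(Z, mul(SZ, Z)), add(SSZ, S^4(Z))), add(mul(SSZ, SZ), add(Z, Z)))
  [4] add(add(mul(SZ, Z), add(SSZ, S^4(Z))), add(mul(SSZ, SZ), add(Z, Z)))
  [5] add(add(add(Z, mul(Z, Z)), add(SSZ, S^4(Z))), add(mul(SSZ, SZ), add(Z, Z)))
  [6] add(add(mul(Z, Z), add(SSZ, S^4(Z))), add(mul(SSZ, SZ), add(Z, Z)))
  [7] add(add(Z, add(SSZ, S^4(Z))), add(mul(SSZ, SZ), add(Z, Z)))
  [8] add(add(SSZ, S^4(Z)), add(mul(SSZ, SZ), add(Z, Z)))
  [9] add(S(add(SZ, S^4(Z))), add(mul(SSZ, SZ), add(Z, Z)))
  [10] S(add(add(SZ, S^4(Z)), add(mul(SSZ, SZ), add(Z, Z))))
  [11] S(add(S(add(Z, S^4(Z))), add(mul(SSZ, SZ), add(Z, Z))))
  [12] S(S(add(add(Z, S^4(Z)), add(mul(SSZ, SZ), add(Z, Z)))))
  [13] S(S(add(S^4(Z), add(mul(SSZ, SZ), add(Z, Z)))))
  [14] S(S(S(add(SSSZ, add(mul(SSZ, SZ), add(Z, Z))))))
  [15] S(S(S(S(add(SSZ, add(mul(SSZ, SZ), add(Z, Z)))))))
  [16] S(S(S(S(S(add(SZ, add(mul(SSZ, SZ), add(Z, Z))))))))
  [17] S(S(S(S(S(S(add(Z, add(mul(SSZ, SZ), add(Z, Z)))))))))
  [18] S(S(S(S(S(S(add(mul(SSZ, SZ), add(Z, Z))))))))
  [19] S(S(S(S(S(S(add(add(SZ, mul(SZ, SZ)), add(Z, Z))))))))
  [20] S(S(S(S(S(S(add(S(add(Z, mul(SZ, SZ))), add(Z, Z))))))))
  [21] S(S(S(S(S(S(S(add(add(Z, mul(SZ, SZ)), add(Z, Z)))))))))
  [22] S(S(S(S(S(S(S(add(mul(SZ, SZ), add(Z, Z)))))))))
  [23] S(S(S(S(S(S(S(add(add(SZ, mul(Z, SZ)), add(Z, Z)))))))))
  [24] S(S(S(S(S(S(S(add(S(add(Z, mul(Z, SZ))), add(Z, Z)))))))))
  [25] S(S(S(S(S(S(S(S(add(add(Z, mul(Z, SZ)), add(Z, Z))))))))))
  [26] S(S(S(S(S(S(S(S(add(mul(Z, SZ), add(Z, Z))))))))))
  [27] S(S(S(S(S(S(S(S(add(Z, add(Z, Z))))))))))
  [28] S(S(S(S(S(S(S(S(add(Z, Z)))))))))
  [29] S^8(Z)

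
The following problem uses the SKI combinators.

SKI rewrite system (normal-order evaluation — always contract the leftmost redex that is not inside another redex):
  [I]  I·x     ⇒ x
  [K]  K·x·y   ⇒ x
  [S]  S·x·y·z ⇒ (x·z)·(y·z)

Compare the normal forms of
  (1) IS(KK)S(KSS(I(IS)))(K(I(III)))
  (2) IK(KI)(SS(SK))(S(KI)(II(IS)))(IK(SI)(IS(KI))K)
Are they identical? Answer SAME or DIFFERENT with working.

Term A:
  start: IS(KK)S(KSS(I(IS)))(K(I(III)))
  [1] S(KK)S(KSS(I(IS)))(K(I(III)))
  [2] KK(KSS(I(IS)))(S(KSS(I(IS))))(K(I(III)))
  [3] K(S(KSS(I(IS))))(K(I(III)))
  [4] S(KSS(I(IS)))
  [5] S(S(I(IS)))
  [6] S(S(IS))
  [7] S(SS)

Term B:
  start: IK(KI)(SS(SK))(S(KI)(II(IS)))(IK(SI)(IS(KI))K)
  [1] K(KI)(SS(SK))(S(KI)(II(IS)))(IK(SI)(IS(KI))K)
  [2] KI(S(KI)(II(IS)))(IK(SI)(IS(KI))K)
  [3] I(IK(SI)(IS(KI))K)
  [4] IK(SI)(IS(KI))K
  [5] K(SI)(IS(KI))K
  [6] SIK

Answer: DIFFERENT — A ⇓ S(SS), B ⇓ SIK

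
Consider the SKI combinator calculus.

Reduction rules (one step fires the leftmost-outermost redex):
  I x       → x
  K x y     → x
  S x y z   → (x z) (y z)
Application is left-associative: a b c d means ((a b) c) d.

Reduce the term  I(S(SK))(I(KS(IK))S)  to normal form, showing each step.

  start: I(S(SK))(I(KS(IK))S)
  →1  S(SK)(I(KS(IK))S)
  →2  S(SK)(KS(IK)S)
  →3  S(SK)(SS)

Answer: normal form = S(SK)(SS)  (in 3 steps)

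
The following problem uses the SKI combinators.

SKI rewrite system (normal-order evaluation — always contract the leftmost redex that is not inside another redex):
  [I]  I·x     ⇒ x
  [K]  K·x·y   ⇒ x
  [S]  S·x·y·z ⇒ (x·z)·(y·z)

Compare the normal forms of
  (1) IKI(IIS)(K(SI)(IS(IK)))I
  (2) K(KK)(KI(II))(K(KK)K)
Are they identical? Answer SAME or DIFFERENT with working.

Term A:
  start: IKI(IIS)(K(SI)(IS(IK)))I
  →1  KI(IIS)(K(SI)(IS(IK)))I
  →2  I(K(SI)(IS(IK)))I
  →3  K(SI)(IS(IK))I
  →4  SII

Term B:
  start: K(KK)(KI(II))(K(KK)K)
  →1  KK(K(KK)K)
  →2  K

Answer: DIFFERENT — A ⇓ SII, B ⇓ K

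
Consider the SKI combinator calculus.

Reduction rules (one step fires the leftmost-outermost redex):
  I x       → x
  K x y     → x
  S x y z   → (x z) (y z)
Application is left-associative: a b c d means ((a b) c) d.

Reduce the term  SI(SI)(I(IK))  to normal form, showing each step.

Answer: normal form = K(SIK)  (in 6 steps)

Derivation:
  start: SI(SI)(I(IK))
  →1  I(I(IK))(SI(I(IK)))
  →2  I(IK)(SI(I(IK)))
  →3  IK(SI(I(IK)))
  →4  K(SI(I(IK)))
  →5  K(SI(IK))
  →6  K(SIK)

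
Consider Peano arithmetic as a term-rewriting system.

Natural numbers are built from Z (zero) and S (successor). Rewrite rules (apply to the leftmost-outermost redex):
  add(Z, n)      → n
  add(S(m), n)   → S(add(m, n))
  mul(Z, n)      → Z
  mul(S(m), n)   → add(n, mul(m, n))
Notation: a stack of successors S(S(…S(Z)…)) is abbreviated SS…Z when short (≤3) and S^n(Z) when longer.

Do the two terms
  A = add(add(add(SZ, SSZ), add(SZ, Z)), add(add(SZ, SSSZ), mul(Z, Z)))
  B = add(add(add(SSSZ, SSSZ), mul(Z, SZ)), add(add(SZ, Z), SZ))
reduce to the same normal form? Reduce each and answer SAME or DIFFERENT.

Term A:
  start: add(add(add(SZ, SSZ), add(SZ, Z)), add(add(SZ, SSSZ), mul(Z, Z)))
  step 1: add(add(S(add(Z, SSZ)), add(SZ, Z)), add(add(SZ, SSSZ), mul(Z, Z)))
  step 2: add(S(add(add(Z, SSZ), add(SZ, Z))), add(add(SZ, SSSZ), mul(Z, Z)))
  step 3: S(add(add(add(Z, SSZ), add(SZ, Z)), add(add(SZ, SSSZ), mul(Z, Z))))
  step 4: S(add(add(SSZ, add(SZ, Z)), add(add(SZ, SSSZ), mul(Z, Z))))
  step 5: S(add(S(add(SZ, add(SZ, Z))), add(add(SZ, SSSZ), mul(Z, Z))))
  step 6: S(S(add(add(SZ, add(SZ, Z)), add(add(SZ, SSSZ), mul(Z, Z)))))
  step 7: S(S(add(S(add(Z, add(SZ, Z))), add(add(SZ, SSSZ), mul(Z, Z)))))
  step 8: S(S(S(add(add(Z, add(SZ, Z)), add(add(SZ, SSSZ), mul(Z, Z))))))
  step 9: S(S(S(add(add(SZ, Z), add(add(SZ, SSSZ), mul(Z, Z))))))
  step 10: S(S(S(add(S(add(Z, Z)), add(add(SZ, SSSZ), mul(Z, Z))))))
  step 11: S(S(S(S(add(add(Z, Z), add(add(SZ, SSSZ), mul(Z, Z)))))))
  step 12: S(S(S(S(add(Z, add(add(SZ, SSSZ), mul(Z, Z)))))))
  step 13: S(S(S(S(add(add(SZ, SSSZ), mul(Z, Z))))))
  step 14: S(S(S(S(add(S(add(Z, SSSZ)), mul(Z, Z))))))
  step 15: S(S(S(S(S(add(add(Z, SSSZ), mul(Z, Z)))))))
  step 16: S(S(S(S(S(add(SSSZ, mul(Z, Z)))))))
  step 17: S(S(S(S(S(S(add(SSZ, mul(Z, Z))))))))
  step 18: S(S(S(S(S(S(S(add(SZ, mul(Z, Z)))))))))
  step 19: S(S(S(S(S(S(S(S(add(Z, mul(Z, Z))))))))))
  step 20: S(S(S(S(S(S(S(S(mul(Z, Z)))))))))
  step 21: S^8(Z)

Term B:
  start: add(add(add(SSSZ, SSSZ), mul(Z, SZ)), add(add(SZ, Z), SZ))
  step 1: add(add(S(add(SSZ, SSSZ)), mul(Z, SZ)), add(add(SZ, Z), SZ))
  step 2: add(S(add(add(SSZ, SSSZ), mul(Z, SZ))), add(add(SZ, Z), SZ))
  step 3: S(add(add(add(SSZ, SSSZ), mul(Z, SZ)), add(add(SZ, Z), SZ)))
  step 4: S(add(add(S(add(SZ, SSSZ)), mul(Z, SZ)), add(add(SZ, Z), SZ)))
  step 5: S(add(S(add(add(SZ, SSSZ), mul(Z, SZ))), add(add(SZ, Z), SZ)))
  step 6: S(S(add(add(add(SZ, SSSZ), mul(Z, SZ)), add(add(SZ, Z), SZ))))
  step 7: S(S(add(add(S(add(Z, SSSZ)), mul(Z, SZ)), add(add(SZ, Z), SZ))))
  step 8: S(S(add(S(add(add(Z, SSSZ), mul(Z, SZ))), add(add(SZ, Z), SZ))))
  step 9: S(S(S(add(add(add(Z, SSSZ), mul(Z, SZ)), add(add(SZ, Z), SZ)))))
  step 10: S(S(S(add(add(SSSZ, mul(Z, SZ)), add(add(SZ, Z), SZ)))))
  step 11: S(S(S(add(S(add(SSZ, mul(Z, SZ))), add(add(SZ, Z), SZ)))))
  step 12: S(S(S(S(add(add(SSZ, mul(Z, SZ)), add(add(SZ, Z), SZ))))))
  step 13: S(S(S(S(add(S(add(SZ, mul(Z, SZ))), add(add(SZ, Z), SZ))))))
  step 14: S(S(S(S(S(add(add(SZ, mul(Z, SZ)), add(add(SZ, Z), SZ)))))))
  step 15: S(S(S(S(S(add(S(add(Z, mul(Z, SZ))), add(add(SZ, Z), SZ)))))))
  step 16: S(S(S(S(S(S(add(add(Z, mul(Z, SZ)), add(add(SZ, Z), SZ))))))))
  step 17: S(S(S(S(S(S(add(mul(Z, SZ), add(add(SZ, Z), SZ))))))))
  step 18: S(S(S(S(S(S(add(Z, add(add(SZ, Z), SZ))))))))
  step 19: S(S(S(S(S(S(add(add(SZ, Z), SZ)))))))
  step 20: S(S(S(S(S(S(add(S(add(Z, Z)), SZ)))))))
  step 21: S(S(S(S(S(S(S(add(add(Z, Z), SZ))))))))
  step 22: S(S(S(S(S(S(S(add(Z, SZ))))))))
  step 23: S^8(Z)

Answer: SAME — A ⇓ S^8(Z), B ⇓ S^8(Z)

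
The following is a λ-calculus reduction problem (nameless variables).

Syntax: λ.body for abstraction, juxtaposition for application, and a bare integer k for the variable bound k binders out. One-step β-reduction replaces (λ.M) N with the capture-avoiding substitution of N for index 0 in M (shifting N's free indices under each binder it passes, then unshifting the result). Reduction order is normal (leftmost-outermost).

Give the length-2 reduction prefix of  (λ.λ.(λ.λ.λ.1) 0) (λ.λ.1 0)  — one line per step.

  start: (λ.λ.(λ.λ.λ.1) 0) (λ.λ.1 0)
  [1] λ.(λ.λ.λ.1) 0
  [2] λ.λ.λ.1

Answer: after 2 steps: λ.λ.λ.1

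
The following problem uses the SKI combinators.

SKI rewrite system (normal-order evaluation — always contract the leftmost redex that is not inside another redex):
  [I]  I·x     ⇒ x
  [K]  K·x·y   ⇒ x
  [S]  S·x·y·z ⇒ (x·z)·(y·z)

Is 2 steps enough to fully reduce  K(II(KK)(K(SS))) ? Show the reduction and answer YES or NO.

  start: K(II(KK)(K(SS)))
  [1] K(I(KK)(K(SS)))
  [2] K(KK(K(SS)))

Answer: NO — after 2 steps the term is K(KK(K(SS))), not yet normal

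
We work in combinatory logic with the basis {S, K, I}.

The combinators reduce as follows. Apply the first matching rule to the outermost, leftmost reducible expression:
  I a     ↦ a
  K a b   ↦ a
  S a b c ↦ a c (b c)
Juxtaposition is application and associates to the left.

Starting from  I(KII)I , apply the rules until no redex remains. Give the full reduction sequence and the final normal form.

Answer: normal form = I  (in 3 steps)

Derivation:
  start: I(KII)I
  [1] KIII
  [2] II
  [3] I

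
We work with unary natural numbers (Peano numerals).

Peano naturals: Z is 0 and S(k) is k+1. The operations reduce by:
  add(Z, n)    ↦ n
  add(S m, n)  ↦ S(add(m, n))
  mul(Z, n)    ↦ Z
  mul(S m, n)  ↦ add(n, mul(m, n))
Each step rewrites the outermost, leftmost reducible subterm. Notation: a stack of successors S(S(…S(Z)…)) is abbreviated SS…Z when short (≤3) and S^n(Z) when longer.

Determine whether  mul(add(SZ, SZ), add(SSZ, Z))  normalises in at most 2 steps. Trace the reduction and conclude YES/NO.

Answer: NO — after 2 steps the term is add(add(SSZ, Z), mul(add(Z, SZ), add(SSZ, Z))), not yet normal

Derivation:
  start: mul(add(SZ, SZ), add(SSZ, Z))
  [1] mul(S(add(Z, SZ)), add(SSZ, Z))
  [2] add(add(SSZ, Z), mul(add(Z, SZ), add(SSZ, Z)))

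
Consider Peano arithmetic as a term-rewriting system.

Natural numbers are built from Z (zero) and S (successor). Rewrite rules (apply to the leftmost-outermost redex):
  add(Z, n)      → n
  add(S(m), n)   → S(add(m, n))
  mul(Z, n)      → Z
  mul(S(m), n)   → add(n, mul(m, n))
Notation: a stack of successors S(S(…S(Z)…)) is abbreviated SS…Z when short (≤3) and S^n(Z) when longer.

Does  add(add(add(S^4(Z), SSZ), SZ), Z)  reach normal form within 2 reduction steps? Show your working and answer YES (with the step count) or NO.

  start: add(add(add(S^4(Z), SSZ), SZ), Z)
  step 1: add(add(S(add(SSSZ, SSZ)), SZ), Z)
  step 2: add(S(add(add(SSSZ, SSZ), SZ)), Z)

Answer: NO — after 2 steps the term is add(S(add(add(SSSZ, SSZ), SZ)), Z), not yet normal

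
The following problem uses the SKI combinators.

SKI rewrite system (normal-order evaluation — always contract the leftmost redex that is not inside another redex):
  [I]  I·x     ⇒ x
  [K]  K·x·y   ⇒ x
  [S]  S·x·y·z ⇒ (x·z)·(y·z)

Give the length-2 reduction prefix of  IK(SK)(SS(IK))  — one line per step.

  start: IK(SK)(SS(IK))
  step 1: K(SK)(SS(IK))
  step 2: SK

Answer: after 2 steps: SK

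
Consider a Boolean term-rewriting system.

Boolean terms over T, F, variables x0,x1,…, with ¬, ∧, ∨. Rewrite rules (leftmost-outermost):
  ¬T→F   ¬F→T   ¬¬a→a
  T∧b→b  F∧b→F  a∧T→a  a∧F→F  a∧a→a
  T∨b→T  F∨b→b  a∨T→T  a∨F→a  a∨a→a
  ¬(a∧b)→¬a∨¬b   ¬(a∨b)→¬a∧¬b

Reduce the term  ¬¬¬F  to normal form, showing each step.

  start: ¬¬¬F
  →1  ¬F
  →2  T

Answer: normal form = T  (in 2 steps)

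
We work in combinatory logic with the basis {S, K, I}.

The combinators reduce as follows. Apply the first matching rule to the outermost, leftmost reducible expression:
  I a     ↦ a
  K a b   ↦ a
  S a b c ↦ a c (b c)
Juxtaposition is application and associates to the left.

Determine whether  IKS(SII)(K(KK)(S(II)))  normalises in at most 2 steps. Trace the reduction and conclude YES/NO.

Answer: NO — after 2 steps the term is S(K(KK)(S(II))), not yet normal

Working:
  start: IKS(SII)(K(KK)(S(II)))
  →1  KS(SII)(K(KK)(S(II)))
  →2  S(K(KK)(S(II)))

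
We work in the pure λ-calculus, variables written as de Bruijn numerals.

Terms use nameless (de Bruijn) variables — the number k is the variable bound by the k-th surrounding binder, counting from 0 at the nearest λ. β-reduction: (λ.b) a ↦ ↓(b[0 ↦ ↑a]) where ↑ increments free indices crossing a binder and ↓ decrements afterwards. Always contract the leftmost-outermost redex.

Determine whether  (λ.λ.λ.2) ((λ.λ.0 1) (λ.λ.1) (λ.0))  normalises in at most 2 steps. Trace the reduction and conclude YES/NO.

Answer: NO — after 2 steps the term is λ.λ.(λ.0 (λ.λ.1)) (λ.0), not yet normal

Reduction:
  start: (λ.λ.λ.2) ((λ.λ.0 1) (λ.λ.1) (λ.0))
  →1  λ.λ.(λ.λ.0 1) (λ.λ.1) (λ.0)
  →2  λ.λ.(λ.0 (λ.λ.1)) (λ.0)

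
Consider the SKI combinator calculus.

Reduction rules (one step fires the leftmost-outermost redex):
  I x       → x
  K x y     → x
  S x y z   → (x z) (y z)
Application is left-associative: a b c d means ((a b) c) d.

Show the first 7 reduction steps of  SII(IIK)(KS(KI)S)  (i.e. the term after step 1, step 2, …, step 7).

  start: SII(IIK)(KS(KI)S)
  →1  I(IIK)(I(IIK))(KS(KI)S)
  →2  IIK(I(IIK))(KS(KI)S)
  →3  IK(I(IIK))(KS(KI)S)
  →4  K(I(IIK))(KS(KI)S)
  →5  I(IIK)
  →6  IIK
  →7  IK

Answer: after 7 steps: IK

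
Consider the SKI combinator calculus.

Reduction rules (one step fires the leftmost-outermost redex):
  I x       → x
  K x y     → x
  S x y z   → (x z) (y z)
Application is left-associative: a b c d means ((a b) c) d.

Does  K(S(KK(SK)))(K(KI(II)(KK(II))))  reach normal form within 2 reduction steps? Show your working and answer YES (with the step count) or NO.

  start: K(S(KK(SK)))(K(KI(II)(KK(II))))
  [1] S(KK(SK))
  [2] SK

Answer: YES — reaches normal form SK in 2 ≤ 2 steps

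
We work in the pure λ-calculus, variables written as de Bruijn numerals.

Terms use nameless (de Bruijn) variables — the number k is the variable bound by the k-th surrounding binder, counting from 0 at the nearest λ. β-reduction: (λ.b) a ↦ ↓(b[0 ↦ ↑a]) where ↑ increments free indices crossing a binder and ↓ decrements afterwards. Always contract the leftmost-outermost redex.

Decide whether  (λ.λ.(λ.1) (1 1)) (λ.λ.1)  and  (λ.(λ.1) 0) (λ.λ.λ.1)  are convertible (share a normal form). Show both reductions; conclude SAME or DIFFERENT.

Term A:
  start: (λ.λ.(λ.1) (1 1)) (λ.λ.1)
  [1] λ.(λ.1) ((λ.λ.1) (λ.λ.1))
  [2] λ.0

Term B:
  start: (λ.(λ.1) 0) (λ.λ.λ.1)
  [1] (λ.λ.λ.λ.1) (λ.λ.λ.1)
  [2] λ.λ.λ.1

Answer: DIFFERENT — A ⇓ λ.0, B ⇓ λ.λ.λ.1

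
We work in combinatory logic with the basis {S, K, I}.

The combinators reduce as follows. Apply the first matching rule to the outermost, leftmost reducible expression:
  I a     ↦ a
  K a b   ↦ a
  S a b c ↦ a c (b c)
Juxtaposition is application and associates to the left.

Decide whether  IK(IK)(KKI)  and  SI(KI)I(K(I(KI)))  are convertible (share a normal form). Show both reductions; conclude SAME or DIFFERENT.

Term A:
  start: IK(IK)(KKI)
  →1  K(IK)(KKI)
  →2  IK
  →3  K

Term B:
  start: SI(KI)I(K(I(KI)))
  →1  II(KII)(K(I(KI)))
  →2  I(KII)(K(I(KI)))
  →3  KII(K(I(KI)))
  →4  I(K(I(KI)))
  →5  K(I(KI))
  →6  K(KI)

Answer: DIFFERENT — A ⇓ K, B ⇓ K(KI)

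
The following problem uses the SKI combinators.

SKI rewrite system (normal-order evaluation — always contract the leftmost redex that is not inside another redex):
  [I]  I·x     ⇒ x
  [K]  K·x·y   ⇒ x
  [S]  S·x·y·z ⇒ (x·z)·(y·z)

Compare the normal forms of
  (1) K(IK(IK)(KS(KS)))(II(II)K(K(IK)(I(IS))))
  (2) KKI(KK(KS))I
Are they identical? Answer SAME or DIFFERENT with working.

Answer: SAME — A ⇓ K, B ⇓ K

Working:
Term A:
  start: K(IK(IK)(KS(KS)))(II(II)K(K(IK)(I(IS))))
  step 1: IK(IK)(KS(KS))
  step 2: K(IK)(KS(KS))
  step 3: IK
  step 4: K

Term B:
  start: KKI(KK(KS))I
  step 1: K(KK(KS))I
  step 2: KK(KS)
  step 3: K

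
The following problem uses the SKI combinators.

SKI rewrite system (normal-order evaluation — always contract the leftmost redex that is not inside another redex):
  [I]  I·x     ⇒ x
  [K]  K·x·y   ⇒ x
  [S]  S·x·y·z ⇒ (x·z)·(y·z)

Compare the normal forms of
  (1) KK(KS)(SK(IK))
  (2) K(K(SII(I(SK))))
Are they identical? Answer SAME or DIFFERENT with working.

Term A:
  start: KK(KS)(SK(IK))
  step 1: K(SK(IK))
  step 2: K(SKK)

Term B:
  start: K(K(SII(I(SK))))
  step 1: K(K(I(I(SK))(I(I(SK)))))
  step 2: K(K(I(SK)(I(I(SK)))))
  step 3: K(K(SK(I(I(SK)))))
  step 4: K(K(SK(I(SK))))
  step 5: K(K(SK(SK)))

Answer: DIFFERENT — A ⇓ K(SKK), B ⇓ K(K(SK(SK)))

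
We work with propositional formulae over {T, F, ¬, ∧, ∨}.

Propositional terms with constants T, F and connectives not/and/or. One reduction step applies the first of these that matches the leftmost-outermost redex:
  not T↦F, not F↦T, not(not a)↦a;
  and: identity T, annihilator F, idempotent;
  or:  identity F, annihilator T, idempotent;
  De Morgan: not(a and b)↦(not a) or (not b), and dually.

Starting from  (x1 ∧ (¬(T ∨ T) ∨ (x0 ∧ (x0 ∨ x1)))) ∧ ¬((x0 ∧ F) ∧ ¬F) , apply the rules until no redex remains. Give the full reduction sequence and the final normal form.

  start: (x1 ∧ (¬(T ∨ T) ∨ (x0 ∧ (x0 ∨ x1)))) ∧ ¬((x0 ∧ F) ∧ ¬F)
  step 1: (x1 ∧ ((¬T ∧ ¬T) ∨ (x0 ∧ (x0 ∨ x1)))) ∧ ¬((x0 ∧ F) ∧ ¬F)
  step 2: (x1 ∧ (¬T ∨ (x0 ∧ (x0 ∨ x1)))) ∧ ¬((x0 ∧ F) ∧ ¬F)
  step 3: (x1 ∧ (F ∨ (x0 ∧ (x0 ∨ x1)))) ∧ ¬((x0 ∧ F) ∧ ¬F)
  step 4: (x1 ∧ (x0 ∧ (x0 ∨ x1))) ∧ ¬((x0 ∧ F) ∧ ¬F)
  step 5: (x1 ∧ (x0 ∧ (x0 ∨ x1))) ∧ (¬(x0 ∧ F) ∨ ¬¬F)
  step 6: (x1 ∧ (x0 ∧ (x0 ∨ x1))) ∧ ((¬x0 ∨ ¬F) ∨ ¬¬F)
  step 7: (x1 ∧ (x0 ∧ (x0 ∨ x1))) ∧ ((¬x0 ∨ T) ∨ ¬¬F)
  step 8: (x1 ∧ (x0 ∧ (x0 ∨ x1))) ∧ (T ∨ ¬¬F)
  step 9: (x1 ∧ (x0 ∧ (x0 ∨ x1))) ∧ T
  step 10: x1 ∧ (x0 ∧ (x0 ∨ x1))

Answer: normal form = x1 ∧ (x0 ∧ (x0 ∨ x1))  (in 10 steps)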